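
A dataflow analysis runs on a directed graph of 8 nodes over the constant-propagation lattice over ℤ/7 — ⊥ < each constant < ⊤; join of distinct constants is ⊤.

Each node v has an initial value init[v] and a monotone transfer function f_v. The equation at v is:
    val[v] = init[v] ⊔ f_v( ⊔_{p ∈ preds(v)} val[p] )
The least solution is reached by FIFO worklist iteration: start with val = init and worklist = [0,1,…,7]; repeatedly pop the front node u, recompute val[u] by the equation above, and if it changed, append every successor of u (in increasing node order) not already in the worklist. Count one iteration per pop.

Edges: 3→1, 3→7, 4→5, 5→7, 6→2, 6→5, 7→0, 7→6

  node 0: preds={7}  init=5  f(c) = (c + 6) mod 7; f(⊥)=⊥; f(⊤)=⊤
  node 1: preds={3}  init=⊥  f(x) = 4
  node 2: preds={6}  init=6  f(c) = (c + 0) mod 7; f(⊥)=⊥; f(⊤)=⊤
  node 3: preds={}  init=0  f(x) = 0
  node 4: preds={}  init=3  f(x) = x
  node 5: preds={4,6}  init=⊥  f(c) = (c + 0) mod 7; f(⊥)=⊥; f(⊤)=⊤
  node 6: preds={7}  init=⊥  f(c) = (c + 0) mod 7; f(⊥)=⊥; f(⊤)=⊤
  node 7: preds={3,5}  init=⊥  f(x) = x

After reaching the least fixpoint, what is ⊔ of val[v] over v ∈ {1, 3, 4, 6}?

⊤

Trace (13 dequeues):
  [1] u=0 | in ⊥ | out 5 | ==
  [2] u=1 | in 0 | out 4 | prev ⊥ | push {}
  [3] u=2 | in ⊥ | out 6 | ==
  [4] u=3 | in ⊥ | out 0 | ==
  [5] u=4 | in ⊥ | out 3 | ==
  [6] u=5 | in 3 | out 3 | prev ⊥ | push {}
  [7] u=6 | in ⊥ | out ⊥ | ==
  [8] u=7 | in ⊤ | out ⊤ | prev ⊥ | push {0,6}
  [9] u=0 | in ⊤ | out ⊤ | prev 5 | push {}
  [10] u=6 | in ⊤ | out ⊤ | prev ⊥ | push {2,5}
  [11] u=2 | in ⊤ | out ⊤ | prev 6 | push {}
  [12] u=5 | in ⊤ | out ⊤ | prev 3 | push {7}
  [13] u=7 | in ⊤ | out ⊤ | ==

Converged values:
  [0] ⊤
  [1] 4
  [2] ⊤
  [3] 0
  [4] 3
  [5] ⊤
  [6] ⊤
  [7] ⊤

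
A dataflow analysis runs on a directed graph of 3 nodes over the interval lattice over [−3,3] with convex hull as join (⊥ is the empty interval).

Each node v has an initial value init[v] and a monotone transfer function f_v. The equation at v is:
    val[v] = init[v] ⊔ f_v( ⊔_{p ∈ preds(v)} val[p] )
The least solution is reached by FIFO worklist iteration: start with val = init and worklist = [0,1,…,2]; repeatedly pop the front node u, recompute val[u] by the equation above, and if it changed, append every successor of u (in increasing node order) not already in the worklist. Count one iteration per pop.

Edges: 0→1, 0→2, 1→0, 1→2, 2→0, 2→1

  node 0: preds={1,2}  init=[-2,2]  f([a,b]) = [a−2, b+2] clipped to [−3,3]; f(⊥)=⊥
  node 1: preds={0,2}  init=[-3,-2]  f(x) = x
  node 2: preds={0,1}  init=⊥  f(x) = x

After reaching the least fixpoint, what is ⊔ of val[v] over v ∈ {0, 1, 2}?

[-3,3]

Trace (8 dequeues):
  [1] u=0 | in [-3,-2] | out [-3,2] | prev [-2,2] | push {}
  [2] u=1 | in [-3,2] | out [-3,2] | prev [-3,-2] | push {0}
  [3] u=2 | in [-3,2] | out [-3,2] | prev ⊥ | push {1}
  [4] u=0 | in [-3,2] | out [-3,3] | prev [-3,2] | push {2}
  [5] u=1 | in [-3,3] | out [-3,3] | prev [-3,2] | push {0}
  [6] u=2 | in [-3,3] | out [-3,3] | prev [-3,2] | push {1}
  [7] u=0 | in [-3,3] | out [-3,3] | ==
  [8] u=1 | in [-3,3] | out [-3,3] | ==

Converged values:
  [0] [-3,3]
  [1] [-3,3]
  [2] [-3,3]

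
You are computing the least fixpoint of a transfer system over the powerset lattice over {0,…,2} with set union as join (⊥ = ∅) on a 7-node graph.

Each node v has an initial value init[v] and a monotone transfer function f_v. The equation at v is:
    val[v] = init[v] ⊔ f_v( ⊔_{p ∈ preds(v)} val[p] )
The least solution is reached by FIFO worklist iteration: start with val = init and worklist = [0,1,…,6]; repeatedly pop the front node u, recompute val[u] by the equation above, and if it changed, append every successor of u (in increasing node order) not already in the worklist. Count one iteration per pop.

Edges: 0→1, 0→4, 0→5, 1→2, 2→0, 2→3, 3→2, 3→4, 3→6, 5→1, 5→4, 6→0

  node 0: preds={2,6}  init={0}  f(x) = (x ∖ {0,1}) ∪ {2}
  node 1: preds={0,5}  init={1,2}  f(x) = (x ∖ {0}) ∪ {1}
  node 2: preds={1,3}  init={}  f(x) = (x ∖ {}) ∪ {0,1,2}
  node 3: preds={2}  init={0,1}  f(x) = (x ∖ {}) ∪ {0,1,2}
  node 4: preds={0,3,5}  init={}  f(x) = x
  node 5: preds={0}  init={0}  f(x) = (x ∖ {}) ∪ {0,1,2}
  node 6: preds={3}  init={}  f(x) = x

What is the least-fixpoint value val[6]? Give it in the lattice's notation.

Iteration log — 11 steps:
  step 1. node 0  ⊔preds={}  new={0,2}  old={0}  +wl: 
  step 2. node 1  ⊔preds={0,2}  new={1,2}  stable
  step 3. node 2  ⊔preds={0,1,2}  new={0,1,2}  old={}  +wl: 0
  step 4. node 3  ⊔preds={0,1,2}  new={0,1,2}  old={0,1}  +wl: 2
  step 5. node 4  ⊔preds={0,1,2}  new={0,1,2}  old={}  +wl: 
  step 6. node 5  ⊔preds={0,2}  new={0,1,2}  old={0}  +wl: 1,4
  step 7. node 6  ⊔preds={0,1,2}  new={0,1,2}  old={}  +wl: 
  step 8. node 0  ⊔preds={0,1,2}  new={0,2}  stable
  step 9. node 2  ⊔preds={0,1,2}  new={0,1,2}  stable
  step 10. node 1  ⊔preds={0,1,2}  new={1,2}  stable
  step 11. node 4  ⊔preds={0,1,2}  new={0,1,2}  stable

Least fixpoint reached:
  node 0: {0,2}
  node 1: {1,2}
  node 2: {0,1,2}
  node 3: {0,1,2}
  node 4: {0,1,2}
  node 5: {0,1,2}
  node 6: {0,1,2}

{0,1,2}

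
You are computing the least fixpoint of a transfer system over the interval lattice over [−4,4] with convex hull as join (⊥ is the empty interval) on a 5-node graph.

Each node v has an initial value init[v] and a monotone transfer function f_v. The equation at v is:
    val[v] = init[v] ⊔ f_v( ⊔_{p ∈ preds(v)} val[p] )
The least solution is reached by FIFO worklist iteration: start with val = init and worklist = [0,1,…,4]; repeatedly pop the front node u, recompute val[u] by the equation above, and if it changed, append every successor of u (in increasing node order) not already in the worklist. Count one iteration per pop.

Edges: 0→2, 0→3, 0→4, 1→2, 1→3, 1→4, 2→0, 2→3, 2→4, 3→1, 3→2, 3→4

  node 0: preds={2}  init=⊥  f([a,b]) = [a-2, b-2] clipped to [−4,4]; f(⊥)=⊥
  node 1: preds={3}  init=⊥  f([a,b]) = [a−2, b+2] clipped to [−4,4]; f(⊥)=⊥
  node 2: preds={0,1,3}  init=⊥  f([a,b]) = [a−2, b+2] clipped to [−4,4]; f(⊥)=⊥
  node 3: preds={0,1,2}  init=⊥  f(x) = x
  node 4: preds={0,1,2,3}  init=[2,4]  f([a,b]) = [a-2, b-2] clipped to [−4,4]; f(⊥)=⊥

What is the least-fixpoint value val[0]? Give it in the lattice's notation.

Trace (5 dequeues):
  [1] u=0 | in ⊥ | out ⊥ | ==
  [2] u=1 | in ⊥ | out ⊥ | ==
  [3] u=2 | in ⊥ | out ⊥ | ==
  [4] u=3 | in ⊥ | out ⊥ | ==
  [5] u=4 | in ⊥ | out [2,4] | ==

Converged values:
  [0] ⊥
  [1] ⊥
  [2] ⊥
  [3] ⊥
  [4] [2,4]

⊥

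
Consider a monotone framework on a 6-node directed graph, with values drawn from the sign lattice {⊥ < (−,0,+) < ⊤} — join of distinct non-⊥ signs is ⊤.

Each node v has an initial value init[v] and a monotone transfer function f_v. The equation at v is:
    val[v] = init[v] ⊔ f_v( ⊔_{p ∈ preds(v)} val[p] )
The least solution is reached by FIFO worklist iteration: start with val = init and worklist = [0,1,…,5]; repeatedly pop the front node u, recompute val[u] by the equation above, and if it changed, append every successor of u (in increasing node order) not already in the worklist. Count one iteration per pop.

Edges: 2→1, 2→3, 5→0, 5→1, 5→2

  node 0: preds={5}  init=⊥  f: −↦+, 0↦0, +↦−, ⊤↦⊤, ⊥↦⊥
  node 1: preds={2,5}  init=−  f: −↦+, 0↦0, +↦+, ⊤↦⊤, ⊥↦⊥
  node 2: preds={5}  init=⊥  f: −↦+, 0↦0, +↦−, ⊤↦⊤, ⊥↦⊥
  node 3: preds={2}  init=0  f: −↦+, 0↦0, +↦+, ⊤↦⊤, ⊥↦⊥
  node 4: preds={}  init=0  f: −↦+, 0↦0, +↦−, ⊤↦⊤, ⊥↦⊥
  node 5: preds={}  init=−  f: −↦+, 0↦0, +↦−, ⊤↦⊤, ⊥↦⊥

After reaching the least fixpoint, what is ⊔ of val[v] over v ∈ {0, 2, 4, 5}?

Iteration log — 7 steps:
  step 1. node 0  ⊔preds=−  new=+  old=⊥  +wl: 
  step 2. node 1  ⊔preds=−  new=⊤  old=−  +wl: 
  step 3. node 2  ⊔preds=−  new=+  old=⊥  +wl: 1
  step 4. node 3  ⊔preds=+  new=⊤  old=0  +wl: 
  step 5. node 4  ⊔preds=⊥  new=0  stable
  step 6. node 5  ⊔preds=⊥  new=−  stable
  step 7. node 1  ⊔preds=⊤  new=⊤  stable

Least fixpoint reached:
  node 0: +
  node 1: ⊤
  node 2: +
  node 3: ⊤
  node 4: 0
  node 5: −

⊤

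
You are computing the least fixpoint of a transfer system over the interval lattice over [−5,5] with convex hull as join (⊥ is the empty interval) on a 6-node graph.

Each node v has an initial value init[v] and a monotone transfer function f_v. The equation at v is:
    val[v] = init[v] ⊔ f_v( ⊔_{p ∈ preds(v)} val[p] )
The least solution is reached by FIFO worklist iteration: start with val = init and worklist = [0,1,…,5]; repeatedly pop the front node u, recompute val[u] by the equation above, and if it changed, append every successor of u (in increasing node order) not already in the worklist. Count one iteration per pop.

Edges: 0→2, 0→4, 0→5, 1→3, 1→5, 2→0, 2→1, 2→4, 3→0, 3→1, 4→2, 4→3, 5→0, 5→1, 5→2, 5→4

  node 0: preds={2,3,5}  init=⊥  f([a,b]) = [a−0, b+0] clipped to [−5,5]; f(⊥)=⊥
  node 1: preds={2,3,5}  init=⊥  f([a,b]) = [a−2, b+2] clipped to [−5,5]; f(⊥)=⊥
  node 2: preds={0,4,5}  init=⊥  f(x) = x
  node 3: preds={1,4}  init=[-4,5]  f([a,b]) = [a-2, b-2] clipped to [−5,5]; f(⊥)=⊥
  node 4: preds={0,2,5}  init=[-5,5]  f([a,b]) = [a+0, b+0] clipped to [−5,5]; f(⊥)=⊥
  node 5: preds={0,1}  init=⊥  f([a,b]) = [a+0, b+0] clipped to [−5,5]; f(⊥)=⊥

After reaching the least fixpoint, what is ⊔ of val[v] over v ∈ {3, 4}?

[-5,5]

Iteration log — 11 steps:
  step 1. node 0  ⊔preds=[-4,5]  new=[-4,5]  old=⊥  +wl: 
  step 2. node 1  ⊔preds=[-4,5]  new=[-5,5]  old=⊥  +wl: 
  step 3. node 2  ⊔preds=[-5,5]  new=[-5,5]  old=⊥  +wl: 0,1
  step 4. node 3  ⊔preds=[-5,5]  new=[-5,5]  old=[-4,5]  +wl: 
  step 5. node 4  ⊔preds=[-5,5]  new=[-5,5]  stable
  step 6. node 5  ⊔preds=[-5,5]  new=[-5,5]  old=⊥  +wl: 2,4
  step 7. node 0  ⊔preds=[-5,5]  new=[-5,5]  old=[-4,5]  +wl: 5
  step 8. node 1  ⊔preds=[-5,5]  new=[-5,5]  stable
  step 9. node 2  ⊔preds=[-5,5]  new=[-5,5]  stable
  step 10. node 4  ⊔preds=[-5,5]  new=[-5,5]  stable
  step 11. node 5  ⊔preds=[-5,5]  new=[-5,5]  stable

Least fixpoint reached:
  node 0: [-5,5]
  node 1: [-5,5]
  node 2: [-5,5]
  node 3: [-5,5]
  node 4: [-5,5]
  node 5: [-5,5]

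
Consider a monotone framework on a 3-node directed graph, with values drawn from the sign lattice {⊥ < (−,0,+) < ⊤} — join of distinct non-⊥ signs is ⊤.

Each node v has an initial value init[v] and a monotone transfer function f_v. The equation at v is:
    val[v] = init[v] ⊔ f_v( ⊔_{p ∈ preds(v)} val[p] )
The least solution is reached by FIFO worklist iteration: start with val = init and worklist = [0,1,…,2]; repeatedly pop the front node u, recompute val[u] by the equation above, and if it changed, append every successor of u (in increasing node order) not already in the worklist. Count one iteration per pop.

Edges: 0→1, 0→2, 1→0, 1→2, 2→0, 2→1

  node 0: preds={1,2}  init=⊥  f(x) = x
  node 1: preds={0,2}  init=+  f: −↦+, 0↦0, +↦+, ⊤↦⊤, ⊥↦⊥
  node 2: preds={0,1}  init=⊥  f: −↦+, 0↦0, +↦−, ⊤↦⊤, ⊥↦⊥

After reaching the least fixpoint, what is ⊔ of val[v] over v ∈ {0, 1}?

⊤

Iteration log — 8 steps:
  step 1. node 0  ⊔preds=+  new=+  old=⊥  +wl: 
  step 2. node 1  ⊔preds=+  new=+  stable
  step 3. node 2  ⊔preds=+  new=−  old=⊥  +wl: 0,1
  step 4. node 0  ⊔preds=⊤  new=⊤  old=+  +wl: 2
  step 5. node 1  ⊔preds=⊤  new=⊤  old=+  +wl: 0
  step 6. node 2  ⊔preds=⊤  new=⊤  old=−  +wl: 1
  step 7. node 0  ⊔preds=⊤  new=⊤  stable
  step 8. node 1  ⊔preds=⊤  new=⊤  stable

Least fixpoint reached:
  node 0: ⊤
  node 1: ⊤
  node 2: ⊤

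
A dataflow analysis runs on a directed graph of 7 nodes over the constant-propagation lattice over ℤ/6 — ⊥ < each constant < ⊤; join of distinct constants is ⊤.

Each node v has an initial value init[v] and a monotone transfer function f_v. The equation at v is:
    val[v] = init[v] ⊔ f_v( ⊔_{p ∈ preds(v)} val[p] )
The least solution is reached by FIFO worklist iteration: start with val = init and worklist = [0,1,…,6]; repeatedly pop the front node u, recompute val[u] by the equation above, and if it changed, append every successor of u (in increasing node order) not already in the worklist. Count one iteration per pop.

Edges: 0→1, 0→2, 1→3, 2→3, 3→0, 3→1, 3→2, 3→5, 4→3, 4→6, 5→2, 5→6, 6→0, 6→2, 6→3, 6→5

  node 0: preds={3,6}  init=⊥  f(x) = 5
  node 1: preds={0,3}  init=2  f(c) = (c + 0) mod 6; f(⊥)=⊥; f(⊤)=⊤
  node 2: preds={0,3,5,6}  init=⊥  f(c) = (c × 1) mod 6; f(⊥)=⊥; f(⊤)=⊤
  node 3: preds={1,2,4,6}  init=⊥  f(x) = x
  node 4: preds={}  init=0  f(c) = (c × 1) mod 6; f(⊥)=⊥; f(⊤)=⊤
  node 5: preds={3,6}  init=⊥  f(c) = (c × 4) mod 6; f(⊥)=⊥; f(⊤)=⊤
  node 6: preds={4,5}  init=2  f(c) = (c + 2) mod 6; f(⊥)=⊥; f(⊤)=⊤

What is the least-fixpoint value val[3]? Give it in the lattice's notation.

Iteration log — 12 steps:
  step 1. node 0  ⊔preds=2  new=5  old=⊥  +wl: 
  step 2. node 1  ⊔preds=5  new=⊤  old=2  +wl: 
  step 3. node 2  ⊔preds=⊤  new=⊤  old=⊥  +wl: 
  step 4. node 3  ⊔preds=⊤  new=⊤  old=⊥  +wl: 0,1,2
  step 5. node 4  ⊔preds=⊥  new=0  stable
  step 6. node 5  ⊔preds=⊤  new=⊤  old=⊥  +wl: 
  step 7. node 6  ⊔preds=⊤  new=⊤  old=2  +wl: 3,5
  step 8. node 0  ⊔preds=⊤  new=5  stable
  step 9. node 1  ⊔preds=⊤  new=⊤  stable
  step 10. node 2  ⊔preds=⊤  new=⊤  stable
  step 11. node 3  ⊔preds=⊤  new=⊤  stable
  step 12. node 5  ⊔preds=⊤  new=⊤  stable

Least fixpoint reached:
  node 0: 5
  node 1: ⊤
  node 2: ⊤
  node 3: ⊤
  node 4: 0
  node 5: ⊤
  node 6: ⊤

⊤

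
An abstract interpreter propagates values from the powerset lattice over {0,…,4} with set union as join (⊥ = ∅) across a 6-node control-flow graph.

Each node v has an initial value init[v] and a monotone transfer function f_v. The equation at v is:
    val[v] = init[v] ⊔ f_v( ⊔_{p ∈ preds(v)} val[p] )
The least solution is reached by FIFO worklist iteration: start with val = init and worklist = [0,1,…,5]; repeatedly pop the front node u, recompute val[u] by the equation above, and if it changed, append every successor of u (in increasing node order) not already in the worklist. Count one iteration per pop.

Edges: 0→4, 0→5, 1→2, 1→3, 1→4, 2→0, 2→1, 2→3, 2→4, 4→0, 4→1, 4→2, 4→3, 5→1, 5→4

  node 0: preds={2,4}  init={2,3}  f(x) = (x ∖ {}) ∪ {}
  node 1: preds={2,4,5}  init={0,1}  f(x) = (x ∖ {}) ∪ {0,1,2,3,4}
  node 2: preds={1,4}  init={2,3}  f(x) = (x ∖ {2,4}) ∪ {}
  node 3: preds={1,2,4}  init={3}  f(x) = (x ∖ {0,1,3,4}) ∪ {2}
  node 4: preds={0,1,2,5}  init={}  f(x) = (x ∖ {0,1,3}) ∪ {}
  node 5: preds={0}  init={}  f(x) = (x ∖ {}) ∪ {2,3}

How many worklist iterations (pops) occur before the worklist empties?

Trace (14 dequeues):
  [1] u=0 | in {2,3} | out {2,3} | ==
  [2] u=1 | in {2,3} | out {0,1,2,3,4} | prev {0,1} | push {}
  [3] u=2 | in {0,1,2,3,4} | out {0,1,2,3} | prev {2,3} | push {0,1}
  [4] u=3 | in {0,1,2,3,4} | out {2,3} | prev {3} | push {}
  [5] u=4 | in {0,1,2,3,4} | out {2,4} | prev {} | push {2,3}
  [6] u=5 | in {2,3} | out {2,3} | prev {} | push {4}
  [7] u=0 | in {0,1,2,3,4} | out {0,1,2,3,4} | prev {2,3} | push {5}
  [8] u=1 | in {0,1,2,3,4} | out {0,1,2,3,4} | ==
  [9] u=2 | in {0,1,2,3,4} | out {0,1,2,3} | ==
  [10] u=3 | in {0,1,2,3,4} | out {2,3} | ==
  [11] u=4 | in {0,1,2,3,4} | out {2,4} | ==
  [12] u=5 | in {0,1,2,3,4} | out {0,1,2,3,4} | prev {2,3} | push {1,4}
  [13] u=1 | in {0,1,2,3,4} | out {0,1,2,3,4} | ==
  [14] u=4 | in {0,1,2,3,4} | out {2,4} | ==

Converged values:
  [0] {0,1,2,3,4}
  [1] {0,1,2,3,4}
  [2] {0,1,2,3}
  [3] {2,3}
  [4] {2,4}
  [5] {0,1,2,3,4}

14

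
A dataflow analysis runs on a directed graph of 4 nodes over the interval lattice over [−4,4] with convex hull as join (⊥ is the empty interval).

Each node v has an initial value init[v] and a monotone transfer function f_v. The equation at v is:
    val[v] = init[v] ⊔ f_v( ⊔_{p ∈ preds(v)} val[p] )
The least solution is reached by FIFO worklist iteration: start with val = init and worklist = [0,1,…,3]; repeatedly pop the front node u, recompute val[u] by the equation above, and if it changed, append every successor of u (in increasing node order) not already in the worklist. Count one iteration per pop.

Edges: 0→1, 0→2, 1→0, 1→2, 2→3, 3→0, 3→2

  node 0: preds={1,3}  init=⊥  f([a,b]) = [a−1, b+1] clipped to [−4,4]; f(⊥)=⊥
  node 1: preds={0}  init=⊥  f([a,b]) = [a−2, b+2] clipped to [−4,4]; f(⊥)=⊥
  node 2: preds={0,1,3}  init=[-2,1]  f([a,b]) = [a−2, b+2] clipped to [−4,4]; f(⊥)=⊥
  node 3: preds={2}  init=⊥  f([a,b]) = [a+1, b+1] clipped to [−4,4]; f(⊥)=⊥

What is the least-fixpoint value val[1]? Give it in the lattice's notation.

Trace (11 dequeues):
  [1] u=0 | in ⊥ | out ⊥ | ==
  [2] u=1 | in ⊥ | out ⊥ | ==
  [3] u=2 | in ⊥ | out [-2,1] | ==
  [4] u=3 | in [-2,1] | out [-1,2] | prev ⊥ | push {0,2}
  [5] u=0 | in [-1,2] | out [-2,3] | prev ⊥ | push {1}
  [6] u=2 | in [-2,3] | out [-4,4] | prev [-2,1] | push {3}
  [7] u=1 | in [-2,3] | out [-4,4] | prev ⊥ | push {0,2}
  [8] u=3 | in [-4,4] | out [-3,4] | prev [-1,2] | push {}
  [9] u=0 | in [-4,4] | out [-4,4] | prev [-2,3] | push {1}
  [10] u=2 | in [-4,4] | out [-4,4] | ==
  [11] u=1 | in [-4,4] | out [-4,4] | ==

Converged values:
  [0] [-4,4]
  [1] [-4,4]
  [2] [-4,4]
  [3] [-3,4]

[-4,4]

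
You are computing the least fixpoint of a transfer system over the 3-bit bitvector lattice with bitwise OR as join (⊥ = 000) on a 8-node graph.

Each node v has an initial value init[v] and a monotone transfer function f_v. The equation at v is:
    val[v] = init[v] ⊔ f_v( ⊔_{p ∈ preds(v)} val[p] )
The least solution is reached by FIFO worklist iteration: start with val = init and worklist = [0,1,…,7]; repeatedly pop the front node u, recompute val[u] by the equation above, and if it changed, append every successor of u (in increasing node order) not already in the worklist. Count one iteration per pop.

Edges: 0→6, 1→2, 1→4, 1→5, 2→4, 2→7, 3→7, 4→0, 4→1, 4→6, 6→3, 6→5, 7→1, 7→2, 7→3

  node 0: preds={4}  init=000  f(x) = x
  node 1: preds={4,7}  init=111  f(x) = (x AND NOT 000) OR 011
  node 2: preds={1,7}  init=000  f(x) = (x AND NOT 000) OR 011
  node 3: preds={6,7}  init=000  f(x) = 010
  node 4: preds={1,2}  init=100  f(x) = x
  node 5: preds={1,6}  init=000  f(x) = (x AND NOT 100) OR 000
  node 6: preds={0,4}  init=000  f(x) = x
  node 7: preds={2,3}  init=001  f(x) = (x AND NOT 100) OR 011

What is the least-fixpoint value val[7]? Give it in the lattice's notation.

Trace (14 dequeues):
  [1] u=0 | in 100 | out 100 | prev 000 | push {}
  [2] u=1 | in 101 | out 111 | ==
  [3] u=2 | in 111 | out 111 | prev 000 | push {}
  [4] u=3 | in 001 | out 010 | prev 000 | push {}
  [5] u=4 | in 111 | out 111 | prev 100 | push {0,1}
  [6] u=5 | in 111 | out 011 | prev 000 | push {}
  [7] u=6 | in 111 | out 111 | prev 000 | push {3,5}
  [8] u=7 | in 111 | out 011 | prev 001 | push {2}
  [9] u=0 | in 111 | out 111 | prev 100 | push {6}
  [10] u=1 | in 111 | out 111 | ==
  [11] u=3 | in 111 | out 010 | ==
  [12] u=5 | in 111 | out 011 | ==
  [13] u=2 | in 111 | out 111 | ==
  [14] u=6 | in 111 | out 111 | ==

Converged values:
  [0] 111
  [1] 111
  [2] 111
  [3] 010
  [4] 111
  [5] 011
  [6] 111
  [7] 011

011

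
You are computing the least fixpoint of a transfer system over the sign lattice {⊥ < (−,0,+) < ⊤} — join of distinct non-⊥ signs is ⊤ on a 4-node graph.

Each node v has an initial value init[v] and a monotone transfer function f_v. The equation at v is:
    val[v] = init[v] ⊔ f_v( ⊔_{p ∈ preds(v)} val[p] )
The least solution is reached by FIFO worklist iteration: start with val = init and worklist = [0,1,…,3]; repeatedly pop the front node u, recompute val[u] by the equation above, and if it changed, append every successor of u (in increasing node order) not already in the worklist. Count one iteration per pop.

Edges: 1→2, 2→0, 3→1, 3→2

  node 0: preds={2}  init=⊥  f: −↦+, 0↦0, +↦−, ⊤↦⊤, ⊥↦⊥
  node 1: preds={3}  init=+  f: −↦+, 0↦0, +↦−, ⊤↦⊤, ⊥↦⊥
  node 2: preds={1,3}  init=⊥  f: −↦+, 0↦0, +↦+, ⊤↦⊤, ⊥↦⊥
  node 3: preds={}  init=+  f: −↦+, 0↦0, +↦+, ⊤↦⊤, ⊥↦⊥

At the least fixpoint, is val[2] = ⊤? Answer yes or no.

yes

Trace (5 dequeues):
  [1] u=0 | in ⊥ | out ⊥ | ==
  [2] u=1 | in + | out ⊤ | prev + | push {}
  [3] u=2 | in ⊤ | out ⊤ | prev ⊥ | push {0}
  [4] u=3 | in ⊥ | out + | ==
  [5] u=0 | in ⊤ | out ⊤ | prev ⊥ | push {}

Converged values:
  [0] ⊤
  [1] ⊤
  [2] ⊤
  [3] +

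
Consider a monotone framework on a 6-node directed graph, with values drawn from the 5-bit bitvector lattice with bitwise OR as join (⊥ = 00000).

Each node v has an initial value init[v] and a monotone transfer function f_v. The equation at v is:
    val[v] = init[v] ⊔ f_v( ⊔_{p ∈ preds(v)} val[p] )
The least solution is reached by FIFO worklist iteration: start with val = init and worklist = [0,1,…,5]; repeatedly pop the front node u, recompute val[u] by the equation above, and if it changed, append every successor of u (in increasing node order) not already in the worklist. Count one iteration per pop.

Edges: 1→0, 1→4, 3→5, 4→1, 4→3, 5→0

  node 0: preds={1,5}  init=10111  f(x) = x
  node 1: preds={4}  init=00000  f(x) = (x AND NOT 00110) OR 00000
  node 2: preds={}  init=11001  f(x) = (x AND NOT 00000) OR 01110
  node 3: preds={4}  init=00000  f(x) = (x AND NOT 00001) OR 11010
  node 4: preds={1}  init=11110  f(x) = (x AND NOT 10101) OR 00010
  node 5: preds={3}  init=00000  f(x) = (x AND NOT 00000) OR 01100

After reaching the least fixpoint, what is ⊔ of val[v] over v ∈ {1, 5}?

11110

Iteration log — 7 steps:
  step 1. node 0  ⊔preds=00000  new=10111  stable
  step 2. node 1  ⊔preds=11110  new=11000  old=00000  +wl: 0
  step 3. node 2  ⊔preds=00000  new=11111  old=11001  +wl: 
  step 4. node 3  ⊔preds=11110  new=11110  old=00000  +wl: 
  step 5. node 4  ⊔preds=11000  new=11110  stable
  step 6. node 5  ⊔preds=11110  new=11110  old=00000  +wl: 
  step 7. node 0  ⊔preds=11110  new=11111  old=10111  +wl: 

Least fixpoint reached:
  node 0: 11111
  node 1: 11000
  node 2: 11111
  node 3: 11110
  node 4: 11110
  node 5: 11110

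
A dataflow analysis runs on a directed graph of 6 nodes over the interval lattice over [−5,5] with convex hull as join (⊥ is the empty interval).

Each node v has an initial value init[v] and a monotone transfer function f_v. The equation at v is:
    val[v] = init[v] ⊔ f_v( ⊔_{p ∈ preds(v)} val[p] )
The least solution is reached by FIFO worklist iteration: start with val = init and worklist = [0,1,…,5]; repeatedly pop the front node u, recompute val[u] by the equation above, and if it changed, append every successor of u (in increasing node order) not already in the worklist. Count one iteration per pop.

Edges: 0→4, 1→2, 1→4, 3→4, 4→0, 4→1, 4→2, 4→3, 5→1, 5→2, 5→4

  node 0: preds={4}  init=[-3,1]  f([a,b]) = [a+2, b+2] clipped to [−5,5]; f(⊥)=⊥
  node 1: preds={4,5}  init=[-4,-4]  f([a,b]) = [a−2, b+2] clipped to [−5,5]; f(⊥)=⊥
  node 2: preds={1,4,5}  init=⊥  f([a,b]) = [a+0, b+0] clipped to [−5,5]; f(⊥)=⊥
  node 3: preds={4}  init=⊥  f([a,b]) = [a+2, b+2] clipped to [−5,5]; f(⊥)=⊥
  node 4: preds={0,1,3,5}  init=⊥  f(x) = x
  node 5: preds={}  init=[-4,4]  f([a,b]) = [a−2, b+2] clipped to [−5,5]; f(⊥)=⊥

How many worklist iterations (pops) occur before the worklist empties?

Iteration log — 11 steps:
  step 1. node 0  ⊔preds=⊥  new=[-3,1]  stable
  step 2. node 1  ⊔preds=[-4,4]  new=[-5,5]  old=[-4,-4]  +wl: 
  step 3. node 2  ⊔preds=[-5,5]  new=[-5,5]  old=⊥  +wl: 
  step 4. node 3  ⊔preds=⊥  new=⊥  stable
  step 5. node 4  ⊔preds=[-5,5]  new=[-5,5]  old=⊥  +wl: 0,1,2,3
  step 6. node 5  ⊔preds=⊥  new=[-4,4]  stable
  step 7. node 0  ⊔preds=[-5,5]  new=[-3,5]  old=[-3,1]  +wl: 4
  step 8. node 1  ⊔preds=[-5,5]  new=[-5,5]  stable
  step 9. node 2  ⊔preds=[-5,5]  new=[-5,5]  stable
  step 10. node 3  ⊔preds=[-5,5]  new=[-3,5]  old=⊥  +wl: 
  step 11. node 4  ⊔preds=[-5,5]  new=[-5,5]  stable

Least fixpoint reached:
  node 0: [-3,5]
  node 1: [-5,5]
  node 2: [-5,5]
  node 3: [-3,5]
  node 4: [-5,5]
  node 5: [-4,4]

11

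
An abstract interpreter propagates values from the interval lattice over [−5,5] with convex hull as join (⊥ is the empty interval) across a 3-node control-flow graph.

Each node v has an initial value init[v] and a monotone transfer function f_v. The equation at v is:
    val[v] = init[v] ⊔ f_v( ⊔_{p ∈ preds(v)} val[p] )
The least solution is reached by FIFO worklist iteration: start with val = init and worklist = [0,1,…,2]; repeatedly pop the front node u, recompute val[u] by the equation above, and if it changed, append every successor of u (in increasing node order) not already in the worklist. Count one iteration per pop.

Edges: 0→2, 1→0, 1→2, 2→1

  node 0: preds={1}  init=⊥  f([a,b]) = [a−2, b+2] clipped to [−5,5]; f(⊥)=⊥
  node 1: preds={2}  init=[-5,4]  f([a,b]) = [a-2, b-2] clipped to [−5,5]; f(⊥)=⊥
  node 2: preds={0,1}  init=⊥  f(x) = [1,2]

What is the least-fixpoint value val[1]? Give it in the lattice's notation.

[-5,4]

Iteration log — 4 steps:
  step 1. node 0  ⊔preds=[-5,4]  new=[-5,5]  old=⊥  +wl: 
  step 2. node 1  ⊔preds=⊥  new=[-5,4]  stable
  step 3. node 2  ⊔preds=[-5,5]  new=[1,2]  old=⊥  +wl: 1
  step 4. node 1  ⊔preds=[1,2]  new=[-5,4]  stable

Least fixpoint reached:
  node 0: [-5,5]
  node 1: [-5,4]
  node 2: [1,2]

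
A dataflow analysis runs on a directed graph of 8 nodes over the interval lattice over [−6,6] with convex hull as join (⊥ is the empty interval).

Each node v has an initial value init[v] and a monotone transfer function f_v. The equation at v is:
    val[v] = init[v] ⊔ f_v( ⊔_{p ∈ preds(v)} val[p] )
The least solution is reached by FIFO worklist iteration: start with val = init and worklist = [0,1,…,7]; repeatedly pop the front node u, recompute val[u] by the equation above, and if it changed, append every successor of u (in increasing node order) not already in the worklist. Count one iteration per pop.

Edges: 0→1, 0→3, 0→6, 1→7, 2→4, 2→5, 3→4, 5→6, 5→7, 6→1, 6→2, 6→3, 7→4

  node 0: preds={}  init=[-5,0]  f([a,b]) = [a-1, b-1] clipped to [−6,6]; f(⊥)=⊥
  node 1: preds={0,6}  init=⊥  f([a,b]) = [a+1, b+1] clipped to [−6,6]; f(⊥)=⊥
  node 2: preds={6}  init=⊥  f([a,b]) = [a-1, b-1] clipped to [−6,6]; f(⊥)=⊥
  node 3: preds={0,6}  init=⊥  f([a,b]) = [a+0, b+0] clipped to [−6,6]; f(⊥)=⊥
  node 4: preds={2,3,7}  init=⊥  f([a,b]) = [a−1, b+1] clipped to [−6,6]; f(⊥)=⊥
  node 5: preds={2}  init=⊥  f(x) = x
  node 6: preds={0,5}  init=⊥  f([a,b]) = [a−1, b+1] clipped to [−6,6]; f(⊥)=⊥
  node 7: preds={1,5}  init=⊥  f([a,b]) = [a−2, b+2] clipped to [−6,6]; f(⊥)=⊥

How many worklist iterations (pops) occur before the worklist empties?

Iteration log — 17 steps:
  step 1. node 0  ⊔preds=⊥  new=[-5,0]  stable
  step 2. node 1  ⊔preds=[-5,0]  new=[-4,1]  old=⊥  +wl: 
  step 3. node 2  ⊔preds=⊥  new=⊥  stable
  step 4. node 3  ⊔preds=[-5,0]  new=[-5,0]  old=⊥  +wl: 
  step 5. node 4  ⊔preds=[-5,0]  new=[-6,1]  old=⊥  +wl: 
  step 6. node 5  ⊔preds=⊥  new=⊥  stable
  step 7. node 6  ⊔preds=[-5,0]  new=[-6,1]  old=⊥  +wl: 1,2,3
  step 8. node 7  ⊔preds=[-4,1]  new=[-6,3]  old=⊥  +wl: 4
  step 9. node 1  ⊔preds=[-6,1]  new=[-5,2]  old=[-4,1]  +wl: 7
  step 10. node 2  ⊔preds=[-6,1]  new=[-6,0]  old=⊥  +wl: 5
  step 11. node 3  ⊔preds=[-6,1]  new=[-6,1]  old=[-5,0]  +wl: 
  step 12. node 4  ⊔preds=[-6,3]  new=[-6,4]  old=[-6,1]  +wl: 
  step 13. node 7  ⊔preds=[-5,2]  new=[-6,4]  old=[-6,3]  +wl: 4
  step 14. node 5  ⊔preds=[-6,0]  new=[-6,0]  old=⊥  +wl: 6,7
  step 15. node 4  ⊔preds=[-6,4]  new=[-6,5]  old=[-6,4]  +wl: 
  step 16. node 6  ⊔preds=[-6,0]  new=[-6,1]  stable
  step 17. node 7  ⊔preds=[-6,2]  new=[-6,4]  stable

Least fixpoint reached:
  node 0: [-5,0]
  node 1: [-5,2]
  node 2: [-6,0]
  node 3: [-6,1]
  node 4: [-6,5]
  node 5: [-6,0]
  node 6: [-6,1]
  node 7: [-6,4]

17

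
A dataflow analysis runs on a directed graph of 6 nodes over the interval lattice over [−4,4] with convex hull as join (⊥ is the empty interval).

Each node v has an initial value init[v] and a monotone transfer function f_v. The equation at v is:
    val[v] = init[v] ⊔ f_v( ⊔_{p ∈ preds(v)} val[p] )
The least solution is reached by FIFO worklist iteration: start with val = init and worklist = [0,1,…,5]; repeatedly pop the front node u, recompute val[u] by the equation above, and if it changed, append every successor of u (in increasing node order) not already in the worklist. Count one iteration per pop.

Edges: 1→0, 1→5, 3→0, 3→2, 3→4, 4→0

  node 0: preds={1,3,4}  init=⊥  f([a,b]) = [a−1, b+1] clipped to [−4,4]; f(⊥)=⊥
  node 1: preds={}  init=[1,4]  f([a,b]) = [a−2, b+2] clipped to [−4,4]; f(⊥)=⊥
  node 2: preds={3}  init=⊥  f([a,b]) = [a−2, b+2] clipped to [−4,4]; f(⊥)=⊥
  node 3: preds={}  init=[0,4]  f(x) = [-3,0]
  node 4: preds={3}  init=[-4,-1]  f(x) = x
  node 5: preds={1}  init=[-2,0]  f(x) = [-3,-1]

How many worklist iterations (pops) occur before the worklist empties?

8

Iteration log — 8 steps:
  step 1. node 0  ⊔preds=[-4,4]  new=[-4,4]  old=⊥  +wl: 
  step 2. node 1  ⊔preds=⊥  new=[1,4]  stable
  step 3. node 2  ⊔preds=[0,4]  new=[-2,4]  old=⊥  +wl: 
  step 4. node 3  ⊔preds=⊥  new=[-3,4]  old=[0,4]  +wl: 0,2
  step 5. node 4  ⊔preds=[-3,4]  new=[-4,4]  old=[-4,-1]  +wl: 
  step 6. node 5  ⊔preds=[1,4]  new=[-3,0]  old=[-2,0]  +wl: 
  step 7. node 0  ⊔preds=[-4,4]  new=[-4,4]  stable
  step 8. node 2  ⊔preds=[-3,4]  new=[-4,4]  old=[-2,4]  +wl: 

Least fixpoint reached:
  node 0: [-4,4]
  node 1: [1,4]
  node 2: [-4,4]
  node 3: [-3,4]
  node 4: [-4,4]
  node 5: [-3,0]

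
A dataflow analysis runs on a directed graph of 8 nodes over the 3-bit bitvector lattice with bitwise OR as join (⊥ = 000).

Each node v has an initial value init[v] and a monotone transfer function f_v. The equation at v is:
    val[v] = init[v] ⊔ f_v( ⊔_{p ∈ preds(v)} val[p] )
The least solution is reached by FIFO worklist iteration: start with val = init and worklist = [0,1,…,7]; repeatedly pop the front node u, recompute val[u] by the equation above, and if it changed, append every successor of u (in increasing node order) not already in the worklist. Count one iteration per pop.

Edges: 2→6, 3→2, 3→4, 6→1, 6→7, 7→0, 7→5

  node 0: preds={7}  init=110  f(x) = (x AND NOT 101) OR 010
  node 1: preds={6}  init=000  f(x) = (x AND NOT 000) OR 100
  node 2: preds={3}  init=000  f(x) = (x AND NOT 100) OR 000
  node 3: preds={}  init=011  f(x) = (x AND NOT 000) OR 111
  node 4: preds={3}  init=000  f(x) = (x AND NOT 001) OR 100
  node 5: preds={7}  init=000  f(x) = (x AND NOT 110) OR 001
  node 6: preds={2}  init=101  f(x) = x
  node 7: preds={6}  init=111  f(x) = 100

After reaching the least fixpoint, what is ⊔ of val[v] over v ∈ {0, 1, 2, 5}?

111

Iteration log — 10 steps:
  step 1. node 0  ⊔preds=111  new=110  stable
  step 2. node 1  ⊔preds=101  new=101  old=000  +wl: 
  step 3. node 2  ⊔preds=011  new=011  old=000  +wl: 
  step 4. node 3  ⊔preds=000  new=111  old=011  +wl: 2
  step 5. node 4  ⊔preds=111  new=110  old=000  +wl: 
  step 6. node 5  ⊔preds=111  new=001  old=000  +wl: 
  step 7. node 6  ⊔preds=011  new=111  old=101  +wl: 1
  step 8. node 7  ⊔preds=111  new=111  stable
  step 9. node 2  ⊔preds=111  new=011  stable
  step 10. node 1  ⊔preds=111  new=111  old=101  +wl: 

Least fixpoint reached:
  node 0: 110
  node 1: 111
  node 2: 011
  node 3: 111
  node 4: 110
  node 5: 001
  node 6: 111
  node 7: 111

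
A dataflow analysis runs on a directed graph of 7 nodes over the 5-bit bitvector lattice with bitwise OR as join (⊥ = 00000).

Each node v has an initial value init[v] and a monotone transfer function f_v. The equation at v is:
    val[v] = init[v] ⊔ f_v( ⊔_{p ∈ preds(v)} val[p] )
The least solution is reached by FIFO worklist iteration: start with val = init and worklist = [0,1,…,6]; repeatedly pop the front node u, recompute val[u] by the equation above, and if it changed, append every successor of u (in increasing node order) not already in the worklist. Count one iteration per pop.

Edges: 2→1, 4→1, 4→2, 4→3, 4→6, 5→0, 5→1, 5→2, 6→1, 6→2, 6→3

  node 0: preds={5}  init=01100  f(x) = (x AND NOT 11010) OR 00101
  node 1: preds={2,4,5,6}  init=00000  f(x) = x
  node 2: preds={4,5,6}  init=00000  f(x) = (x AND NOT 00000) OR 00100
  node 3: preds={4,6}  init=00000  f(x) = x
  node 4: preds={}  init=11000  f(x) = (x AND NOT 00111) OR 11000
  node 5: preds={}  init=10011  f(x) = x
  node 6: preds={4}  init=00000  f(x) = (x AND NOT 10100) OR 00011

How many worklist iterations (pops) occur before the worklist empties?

10

Worklist (10 pops):
  #1 pop 0: in=10011 → 01101 (was 01100); enqueue []
  #2 pop 1: in=11011 → 11011 (was 00000); enqueue []
  #3 pop 2: in=11011 → 11111 (was 00000); enqueue [1]
  #4 pop 3: in=11000 → 11000 (was 00000); enqueue []
  #5 pop 4: in=00000 → 11000 (no change)
  #6 pop 5: in=00000 → 10011 (no change)
  #7 pop 6: in=11000 → 01011 (was 00000); enqueue [2,3]
  #8 pop 1: in=11111 → 11111 (was 11011); enqueue []
  #9 pop 2: in=11011 → 11111 (no change)
  #10 pop 3: in=11011 → 11011 (was 11000); enqueue []

Fixpoint:
  val[0] = 01101
  val[1] = 11111
  val[2] = 11111
  val[3] = 11011
  val[4] = 11000
  val[5] = 10011
  val[6] = 01011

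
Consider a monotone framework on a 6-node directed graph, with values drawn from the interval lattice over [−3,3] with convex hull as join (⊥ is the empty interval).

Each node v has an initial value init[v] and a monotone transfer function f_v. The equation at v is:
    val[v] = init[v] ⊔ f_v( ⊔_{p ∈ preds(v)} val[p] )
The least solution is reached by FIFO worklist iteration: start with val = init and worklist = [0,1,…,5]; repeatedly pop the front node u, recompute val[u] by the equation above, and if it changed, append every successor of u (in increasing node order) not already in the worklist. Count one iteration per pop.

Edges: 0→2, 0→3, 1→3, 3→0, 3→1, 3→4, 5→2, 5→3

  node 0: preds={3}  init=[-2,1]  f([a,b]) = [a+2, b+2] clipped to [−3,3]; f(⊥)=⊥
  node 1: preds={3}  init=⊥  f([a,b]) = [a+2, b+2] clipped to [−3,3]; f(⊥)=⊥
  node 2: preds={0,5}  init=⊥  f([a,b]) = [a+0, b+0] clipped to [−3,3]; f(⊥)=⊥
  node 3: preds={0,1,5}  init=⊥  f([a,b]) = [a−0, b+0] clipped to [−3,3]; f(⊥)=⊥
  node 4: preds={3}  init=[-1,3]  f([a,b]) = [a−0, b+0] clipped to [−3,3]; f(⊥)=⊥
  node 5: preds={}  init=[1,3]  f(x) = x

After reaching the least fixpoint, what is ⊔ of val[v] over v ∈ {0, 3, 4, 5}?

Iteration log — 10 steps:
  step 1. node 0  ⊔preds=⊥  new=[-2,1]  stable
  step 2. node 1  ⊔preds=⊥  new=⊥  stable
  step 3. node 2  ⊔preds=[-2,3]  new=[-2,3]  old=⊥  +wl: 
  step 4. node 3  ⊔preds=[-2,3]  new=[-2,3]  old=⊥  +wl: 0,1
  step 5. node 4  ⊔preds=[-2,3]  new=[-2,3]  old=[-1,3]  +wl: 
  step 6. node 5  ⊔preds=⊥  new=[1,3]  stable
  step 7. node 0  ⊔preds=[-2,3]  new=[-2,3]  old=[-2,1]  +wl: 2,3
  step 8. node 1  ⊔preds=[-2,3]  new=[0,3]  old=⊥  +wl: 
  step 9. node 2  ⊔preds=[-2,3]  new=[-2,3]  stable
  step 10. node 3  ⊔preds=[-2,3]  new=[-2,3]  stable

Least fixpoint reached:
  node 0: [-2,3]
  node 1: [0,3]
  node 2: [-2,3]
  node 3: [-2,3]
  node 4: [-2,3]
  node 5: [1,3]

[-2,3]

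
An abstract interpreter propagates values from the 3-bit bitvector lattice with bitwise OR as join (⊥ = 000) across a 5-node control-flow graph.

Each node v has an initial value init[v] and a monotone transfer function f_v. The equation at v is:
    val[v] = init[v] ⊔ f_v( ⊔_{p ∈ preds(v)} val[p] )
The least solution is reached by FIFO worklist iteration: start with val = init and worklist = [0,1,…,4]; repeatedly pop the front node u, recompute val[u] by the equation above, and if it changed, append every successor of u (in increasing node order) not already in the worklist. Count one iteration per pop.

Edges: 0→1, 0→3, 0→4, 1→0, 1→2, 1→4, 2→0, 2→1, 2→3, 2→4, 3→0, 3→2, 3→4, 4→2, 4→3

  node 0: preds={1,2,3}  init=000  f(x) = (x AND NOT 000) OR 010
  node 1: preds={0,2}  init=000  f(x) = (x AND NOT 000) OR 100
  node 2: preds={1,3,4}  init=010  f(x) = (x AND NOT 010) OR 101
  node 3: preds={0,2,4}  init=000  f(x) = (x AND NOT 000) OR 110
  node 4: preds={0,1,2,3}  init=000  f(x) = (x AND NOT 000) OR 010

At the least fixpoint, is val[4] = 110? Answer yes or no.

no

Trace (11 dequeues):
  [1] u=0 | in 010 | out 010 | prev 000 | push {}
  [2] u=1 | in 010 | out 110 | prev 000 | push {0}
  [3] u=2 | in 110 | out 111 | prev 010 | push {1}
  [4] u=3 | in 111 | out 111 | prev 000 | push {2}
  [5] u=4 | in 111 | out 111 | prev 000 | push {3}
  [6] u=0 | in 111 | out 111 | prev 010 | push {4}
  [7] u=1 | in 111 | out 111 | prev 110 | push {0}
  [8] u=2 | in 111 | out 111 | ==
  [9] u=3 | in 111 | out 111 | ==
  [10] u=4 | in 111 | out 111 | ==
  [11] u=0 | in 111 | out 111 | ==

Converged values:
  [0] 111
  [1] 111
  [2] 111
  [3] 111
  [4] 111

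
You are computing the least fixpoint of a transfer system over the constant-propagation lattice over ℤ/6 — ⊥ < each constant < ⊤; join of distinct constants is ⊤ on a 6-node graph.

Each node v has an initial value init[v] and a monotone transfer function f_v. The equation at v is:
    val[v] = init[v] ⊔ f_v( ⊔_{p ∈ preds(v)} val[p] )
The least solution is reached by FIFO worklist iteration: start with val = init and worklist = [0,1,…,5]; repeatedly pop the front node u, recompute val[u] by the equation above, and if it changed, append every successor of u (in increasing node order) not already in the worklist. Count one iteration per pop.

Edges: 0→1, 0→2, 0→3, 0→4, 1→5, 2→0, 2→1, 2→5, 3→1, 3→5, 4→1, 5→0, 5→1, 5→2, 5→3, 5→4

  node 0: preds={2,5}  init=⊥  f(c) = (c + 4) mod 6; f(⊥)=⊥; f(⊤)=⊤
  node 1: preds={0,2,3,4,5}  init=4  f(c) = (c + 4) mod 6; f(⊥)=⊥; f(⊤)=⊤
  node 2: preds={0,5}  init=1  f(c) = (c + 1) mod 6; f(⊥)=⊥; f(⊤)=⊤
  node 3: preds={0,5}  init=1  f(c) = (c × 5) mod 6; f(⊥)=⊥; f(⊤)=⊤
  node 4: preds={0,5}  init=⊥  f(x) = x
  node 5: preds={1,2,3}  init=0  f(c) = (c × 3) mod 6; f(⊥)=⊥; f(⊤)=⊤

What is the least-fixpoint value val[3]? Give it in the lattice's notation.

Trace (11 dequeues):
  [1] u=0 | in ⊤ | out ⊤ | prev ⊥ | push {}
  [2] u=1 | in ⊤ | out ⊤ | prev 4 | push {}
  [3] u=2 | in ⊤ | out ⊤ | prev 1 | push {0,1}
  [4] u=3 | in ⊤ | out ⊤ | prev 1 | push {}
  [5] u=4 | in ⊤ | out ⊤ | prev ⊥ | push {}
  [6] u=5 | in ⊤ | out ⊤ | prev 0 | push {2,3,4}
  [7] u=0 | in ⊤ | out ⊤ | ==
  [8] u=1 | in ⊤ | out ⊤ | ==
  [9] u=2 | in ⊤ | out ⊤ | ==
  [10] u=3 | in ⊤ | out ⊤ | ==
  [11] u=4 | in ⊤ | out ⊤ | ==

Converged values:
  [0] ⊤
  [1] ⊤
  [2] ⊤
  [3] ⊤
  [4] ⊤
  [5] ⊤

⊤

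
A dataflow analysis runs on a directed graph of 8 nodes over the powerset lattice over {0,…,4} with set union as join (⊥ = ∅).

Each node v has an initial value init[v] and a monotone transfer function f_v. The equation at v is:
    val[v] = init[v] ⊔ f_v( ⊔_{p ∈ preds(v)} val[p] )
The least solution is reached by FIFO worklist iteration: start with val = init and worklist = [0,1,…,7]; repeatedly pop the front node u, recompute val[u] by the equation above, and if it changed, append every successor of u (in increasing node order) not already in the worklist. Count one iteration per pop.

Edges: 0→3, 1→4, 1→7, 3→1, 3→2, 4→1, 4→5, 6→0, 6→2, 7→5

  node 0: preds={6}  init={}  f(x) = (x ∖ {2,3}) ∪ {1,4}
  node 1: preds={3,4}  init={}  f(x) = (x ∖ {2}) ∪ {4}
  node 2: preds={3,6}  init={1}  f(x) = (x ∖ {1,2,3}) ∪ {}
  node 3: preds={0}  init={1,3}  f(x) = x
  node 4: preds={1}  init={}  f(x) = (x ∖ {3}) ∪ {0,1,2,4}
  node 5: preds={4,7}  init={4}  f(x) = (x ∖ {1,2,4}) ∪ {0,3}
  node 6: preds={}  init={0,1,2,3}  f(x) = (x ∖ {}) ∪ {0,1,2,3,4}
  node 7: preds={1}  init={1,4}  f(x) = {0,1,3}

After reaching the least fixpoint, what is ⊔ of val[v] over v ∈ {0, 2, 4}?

{0,1,2,4}

Trace (14 dequeues):
  [1] u=0 | in {0,1,2,3} | out {0,1,4} | prev {} | push {}
  [2] u=1 | in {1,3} | out {1,3,4} | prev {} | push {}
  [3] u=2 | in {0,1,2,3} | out {0,1} | prev {1} | push {}
  [4] u=3 | in {0,1,4} | out {0,1,3,4} | prev {1,3} | push {1,2}
  [5] u=4 | in {1,3,4} | out {0,1,2,4} | prev {} | push {}
  [6] u=5 | in {0,1,2,4} | out {0,3,4} | prev {4} | push {}
  [7] u=6 | in {} | out {0,1,2,3,4} | prev {0,1,2,3} | push {0}
  [8] u=7 | in {1,3,4} | out {0,1,3,4} | prev {1,4} | push {5}
  [9] u=1 | in {0,1,2,3,4} | out {0,1,3,4} | prev {1,3,4} | push {4,7}
  [10] u=2 | in {0,1,2,3,4} | out {0,1,4} | prev {0,1} | push {}
  [11] u=0 | in {0,1,2,3,4} | out {0,1,4} | ==
  [12] u=5 | in {0,1,2,3,4} | out {0,3,4} | ==
  [13] u=4 | in {0,1,3,4} | out {0,1,2,4} | ==
  [14] u=7 | in {0,1,3,4} | out {0,1,3,4} | ==

Converged values:
  [0] {0,1,4}
  [1] {0,1,3,4}
  [2] {0,1,4}
  [3] {0,1,3,4}
  [4] {0,1,2,4}
  [5] {0,3,4}
  [6] {0,1,2,3,4}
  [7] {0,1,3,4}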